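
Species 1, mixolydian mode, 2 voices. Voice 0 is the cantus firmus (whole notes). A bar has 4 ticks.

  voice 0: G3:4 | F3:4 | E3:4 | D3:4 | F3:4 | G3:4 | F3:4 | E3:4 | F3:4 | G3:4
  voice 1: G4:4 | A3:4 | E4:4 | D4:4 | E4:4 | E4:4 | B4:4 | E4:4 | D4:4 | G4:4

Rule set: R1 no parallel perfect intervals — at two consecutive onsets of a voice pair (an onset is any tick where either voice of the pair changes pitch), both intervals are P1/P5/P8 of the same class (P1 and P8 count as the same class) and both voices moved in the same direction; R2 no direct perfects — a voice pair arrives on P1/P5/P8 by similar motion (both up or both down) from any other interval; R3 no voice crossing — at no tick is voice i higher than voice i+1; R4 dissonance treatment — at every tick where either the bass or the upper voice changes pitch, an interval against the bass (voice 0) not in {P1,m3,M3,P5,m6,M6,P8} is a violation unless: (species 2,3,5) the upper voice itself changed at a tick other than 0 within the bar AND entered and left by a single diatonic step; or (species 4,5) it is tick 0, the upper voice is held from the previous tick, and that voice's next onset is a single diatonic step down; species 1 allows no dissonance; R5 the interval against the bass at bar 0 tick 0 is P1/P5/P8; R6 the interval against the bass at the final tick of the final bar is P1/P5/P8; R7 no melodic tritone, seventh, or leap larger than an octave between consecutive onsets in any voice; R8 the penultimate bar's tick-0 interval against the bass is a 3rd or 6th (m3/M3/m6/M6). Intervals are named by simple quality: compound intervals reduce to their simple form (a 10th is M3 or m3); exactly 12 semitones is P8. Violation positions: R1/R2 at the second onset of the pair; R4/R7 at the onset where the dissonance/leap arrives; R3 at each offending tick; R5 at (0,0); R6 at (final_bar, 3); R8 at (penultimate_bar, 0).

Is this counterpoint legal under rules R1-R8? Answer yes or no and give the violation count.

No (6 violations)

bar 0: v0=G3 v1=G4 (P8)
bar 1: v0=F3 v1=A3 (M3)
bar 2: v0=E3 v1=E4 (P8)
bar 3: v0=D3 v1=D4 (P8)
bar 4: v0=F3 v1=E4 (M7)
bar 5: v0=G3 v1=E4 (M6)
bar 6: v0=F3 v1=B4 (TT)
bar 7: v0=E3 v1=E4 (P8)
bar 8: v0=F3 v1=D4 (M6)
bar 9: v0=G3 v1=G4 (P8)
  R7 @ bar1.0: G4->A3 leap 10st
  R1 @ bar3.0: E3/E4 P8 -> D3/D4 P8 similar
  R4 @ bar4.0: F3/E4 M7 untreated
  R4 @ bar6.0: F3/B4 TT untreated
  R2 @ bar7.0: F3/B4 TT -> E3/E4 P8 similar
  R2 @ bar9.0: F3/D4 M6 -> G3/G4 P8 similar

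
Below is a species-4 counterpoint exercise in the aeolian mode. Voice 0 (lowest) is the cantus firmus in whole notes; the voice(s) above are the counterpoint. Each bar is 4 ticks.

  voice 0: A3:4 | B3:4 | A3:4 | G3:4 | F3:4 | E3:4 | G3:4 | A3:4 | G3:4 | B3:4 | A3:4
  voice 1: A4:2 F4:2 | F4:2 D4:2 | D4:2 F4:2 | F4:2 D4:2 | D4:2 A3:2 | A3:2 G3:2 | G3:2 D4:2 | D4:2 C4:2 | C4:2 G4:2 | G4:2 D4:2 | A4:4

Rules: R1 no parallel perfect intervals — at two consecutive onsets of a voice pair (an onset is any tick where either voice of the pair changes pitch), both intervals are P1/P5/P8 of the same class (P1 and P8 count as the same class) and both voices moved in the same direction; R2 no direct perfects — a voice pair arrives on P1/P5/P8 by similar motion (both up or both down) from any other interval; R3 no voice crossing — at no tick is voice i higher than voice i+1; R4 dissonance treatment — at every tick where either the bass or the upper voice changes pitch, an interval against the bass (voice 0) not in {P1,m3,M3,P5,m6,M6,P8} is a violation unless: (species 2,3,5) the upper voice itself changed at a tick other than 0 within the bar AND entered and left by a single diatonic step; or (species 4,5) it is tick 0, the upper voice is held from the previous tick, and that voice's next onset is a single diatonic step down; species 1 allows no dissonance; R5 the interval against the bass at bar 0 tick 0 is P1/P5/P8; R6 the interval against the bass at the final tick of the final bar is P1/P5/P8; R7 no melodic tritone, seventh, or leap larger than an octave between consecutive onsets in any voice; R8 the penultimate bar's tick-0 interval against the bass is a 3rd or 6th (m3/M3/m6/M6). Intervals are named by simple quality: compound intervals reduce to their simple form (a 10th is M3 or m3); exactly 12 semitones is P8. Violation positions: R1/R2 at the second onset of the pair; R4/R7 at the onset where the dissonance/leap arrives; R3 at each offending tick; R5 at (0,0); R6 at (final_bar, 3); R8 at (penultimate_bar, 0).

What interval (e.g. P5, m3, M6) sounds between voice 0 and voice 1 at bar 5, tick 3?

voice 0=E3 voice 1=G3 -> m3

m3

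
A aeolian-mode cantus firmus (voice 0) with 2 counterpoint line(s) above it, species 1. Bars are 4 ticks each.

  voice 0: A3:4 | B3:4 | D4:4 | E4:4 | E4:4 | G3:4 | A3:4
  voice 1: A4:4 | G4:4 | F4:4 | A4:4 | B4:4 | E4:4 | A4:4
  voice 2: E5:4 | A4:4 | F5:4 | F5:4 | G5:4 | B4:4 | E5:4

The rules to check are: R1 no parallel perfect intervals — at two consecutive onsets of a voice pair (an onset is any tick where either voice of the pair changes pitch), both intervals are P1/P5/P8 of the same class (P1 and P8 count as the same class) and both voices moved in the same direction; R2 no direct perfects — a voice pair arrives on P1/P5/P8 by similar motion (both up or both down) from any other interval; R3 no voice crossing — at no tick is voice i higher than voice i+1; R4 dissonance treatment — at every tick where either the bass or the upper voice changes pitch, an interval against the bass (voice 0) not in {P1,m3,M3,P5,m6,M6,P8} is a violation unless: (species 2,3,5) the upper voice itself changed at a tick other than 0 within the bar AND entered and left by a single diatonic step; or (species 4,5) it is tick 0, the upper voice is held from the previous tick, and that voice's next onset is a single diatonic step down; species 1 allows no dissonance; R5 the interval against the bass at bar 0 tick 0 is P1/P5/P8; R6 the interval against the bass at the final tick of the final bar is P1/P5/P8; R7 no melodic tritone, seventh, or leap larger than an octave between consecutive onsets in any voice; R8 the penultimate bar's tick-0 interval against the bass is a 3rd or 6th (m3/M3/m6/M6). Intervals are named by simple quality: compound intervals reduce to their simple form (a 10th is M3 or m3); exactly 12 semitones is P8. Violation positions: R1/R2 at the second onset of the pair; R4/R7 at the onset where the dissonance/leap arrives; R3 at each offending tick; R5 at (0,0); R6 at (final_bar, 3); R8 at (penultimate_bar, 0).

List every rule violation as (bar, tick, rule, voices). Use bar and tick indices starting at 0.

(1, 0, R4, (0, 2))
(3, 0, R4, (0, 1))
(3, 0, R4, (0, 2))
(5, 0, R2, (1, 2))
(6, 0, R1, (1, 2))
(6, 0, R2, (0, 1))
(6, 0, R2, (0, 2))

bar 0: v0=A3 v1=A4 v2=E5 downbeat P5
bar 1: v0=B3 v1=G4 v2=A4 downbeat m7
bar 2: v0=D4 v1=F4 v2=F5 downbeat m3
bar 3: v0=E4 v1=A4 v2=F5 downbeat m2
bar 4: v0=E4 v1=B4 v2=G5 downbeat m3
bar 5: v0=G3 v1=E4 v2=B4 downbeat M3
bar 6: v0=A3 v1=A4 v2=E5 downbeat P5
  -> R4 @ bar 1 tick 0 v(0, 2): B3/A4 m7 untreated
  -> R4 @ bar 3 tick 0 v(0, 1): E4/A4 P4 untreated
  -> R4 @ bar 3 tick 0 v(0, 2): E4/F5 m2 untreated
  -> R2 @ bar 5 tick 0 v(1, 2): B4/G5 m6 -> E4/B4 P5 similar
  -> R1 @ bar 6 tick 0 v(1, 2): E4/B4 P5 -> A4/E5 P5 similar
  -> R2 @ bar 6 tick 0 v(0, 1): G3/E4 M6 -> A3/A4 P8 similar
  -> R2 @ bar 6 tick 0 v(0, 2): G3/B4 M3 -> A3/E5 P5 similar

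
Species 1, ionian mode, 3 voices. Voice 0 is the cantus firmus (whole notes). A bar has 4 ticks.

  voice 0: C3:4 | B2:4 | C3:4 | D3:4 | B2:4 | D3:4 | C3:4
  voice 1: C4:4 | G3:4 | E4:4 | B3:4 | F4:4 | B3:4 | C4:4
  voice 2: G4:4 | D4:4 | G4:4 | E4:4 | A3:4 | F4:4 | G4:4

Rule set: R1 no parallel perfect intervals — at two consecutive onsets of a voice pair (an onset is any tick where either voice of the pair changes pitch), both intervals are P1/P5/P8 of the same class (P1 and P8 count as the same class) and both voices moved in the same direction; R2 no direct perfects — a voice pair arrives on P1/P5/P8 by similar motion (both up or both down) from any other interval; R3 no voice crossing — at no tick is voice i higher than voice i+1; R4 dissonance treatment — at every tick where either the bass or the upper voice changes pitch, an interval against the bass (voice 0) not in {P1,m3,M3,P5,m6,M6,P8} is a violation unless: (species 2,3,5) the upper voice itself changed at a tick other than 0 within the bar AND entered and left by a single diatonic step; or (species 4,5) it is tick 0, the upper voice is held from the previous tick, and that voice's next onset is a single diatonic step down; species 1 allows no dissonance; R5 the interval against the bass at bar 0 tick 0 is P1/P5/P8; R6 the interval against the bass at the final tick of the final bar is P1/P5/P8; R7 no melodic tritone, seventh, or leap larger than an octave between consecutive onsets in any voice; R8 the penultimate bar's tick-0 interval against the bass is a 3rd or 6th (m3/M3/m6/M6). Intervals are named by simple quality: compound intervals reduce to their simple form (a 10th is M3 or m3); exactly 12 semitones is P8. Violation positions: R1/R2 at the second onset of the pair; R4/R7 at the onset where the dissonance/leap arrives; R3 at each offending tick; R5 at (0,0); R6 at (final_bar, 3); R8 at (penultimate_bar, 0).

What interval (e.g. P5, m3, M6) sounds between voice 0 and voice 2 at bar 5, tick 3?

m3

voice 0=D3 voice 2=F4 -> m3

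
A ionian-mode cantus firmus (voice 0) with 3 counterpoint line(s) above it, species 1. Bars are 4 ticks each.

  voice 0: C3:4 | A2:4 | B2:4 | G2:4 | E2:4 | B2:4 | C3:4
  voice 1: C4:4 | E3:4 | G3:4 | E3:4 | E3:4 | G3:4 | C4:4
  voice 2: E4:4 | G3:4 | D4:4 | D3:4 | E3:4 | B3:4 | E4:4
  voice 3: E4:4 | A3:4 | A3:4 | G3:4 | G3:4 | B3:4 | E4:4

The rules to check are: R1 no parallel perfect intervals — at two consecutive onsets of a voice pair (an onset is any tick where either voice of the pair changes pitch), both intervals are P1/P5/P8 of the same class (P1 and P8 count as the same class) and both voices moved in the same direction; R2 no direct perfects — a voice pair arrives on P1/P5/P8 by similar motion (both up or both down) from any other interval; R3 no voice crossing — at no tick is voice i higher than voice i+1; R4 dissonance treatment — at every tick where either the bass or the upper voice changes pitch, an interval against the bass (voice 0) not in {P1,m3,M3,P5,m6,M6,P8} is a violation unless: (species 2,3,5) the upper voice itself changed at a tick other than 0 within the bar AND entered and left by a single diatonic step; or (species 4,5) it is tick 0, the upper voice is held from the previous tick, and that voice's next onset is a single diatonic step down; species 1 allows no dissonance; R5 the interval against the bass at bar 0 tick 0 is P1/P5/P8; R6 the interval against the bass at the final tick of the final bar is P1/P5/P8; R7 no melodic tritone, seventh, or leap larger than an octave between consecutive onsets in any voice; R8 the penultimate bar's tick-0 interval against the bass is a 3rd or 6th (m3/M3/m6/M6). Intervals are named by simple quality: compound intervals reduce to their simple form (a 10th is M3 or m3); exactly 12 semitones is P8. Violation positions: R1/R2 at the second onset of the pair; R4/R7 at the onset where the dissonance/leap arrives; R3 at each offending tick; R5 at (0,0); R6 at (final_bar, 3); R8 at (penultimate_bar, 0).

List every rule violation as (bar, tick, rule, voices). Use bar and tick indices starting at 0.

(0, 0, R5, (0, 2))
(0, 0, R5, (0, 3))
(1, 0, R2, (0, 1))
(1, 0, R2, (0, 3))
(1, 0, R4, (0, 2))
(2, 0, R2, (1, 2))
(2, 0, R3, (2, 3))
(2, 0, R4, (0, 3))
(2, 1, R3, (2, 3))
(2, 2, R3, (2, 3))
(2, 3, R3, (2, 3))
(3, 0, R2, (0, 2))
(3, 0, R2, (0, 3))
(3, 0, R3, (1, 2))
(3, 1, R3, (1, 2))
(3, 2, R3, (1, 2))
(3, 3, R3, (1, 2))
(5, 0, R1, (0, 2))
(5, 0, R2, (0, 3))
(5, 0, R2, (2, 3))
(5, 0, R8, (0, 2))
(5, 0, R8, (0, 3))
(6, 0, R1, (2, 3))
(6, 0, R2, (0, 1))
(6, 3, R6, (0, 2))
(6, 3, R6, (0, 3))

bar 0: v0=C3 v1=C4 v2=E4 v3=E4 downbeat M3
bar 1: v0=A2 v1=E3 v2=G3 v3=A3 downbeat P8
bar 2: v0=B2 v1=G3 v2=D4 v3=A3 downbeat m7
bar 3: v0=G2 v1=E3 v2=D3 v3=G3 downbeat P8
bar 4: v0=E2 v1=E3 v2=E3 v3=G3 downbeat m3
bar 5: v0=B2 v1=G3 v2=B3 v3=B3 downbeat P8
bar 6: v0=C3 v1=C4 v2=E4 v3=E4 downbeat M3
  -> R5 @ bar 0 tick 0 v(0, 2): opens on M3
  -> R5 @ bar 0 tick 0 v(0, 3): opens on M3
  -> R2 @ bar 1 tick 0 v(0, 1): C3/C4 P8 -> A2/E3 P5 similar
  -> R2 @ bar 1 tick 0 v(0, 3): C3/E4 M3 -> A2/A3 P8 similar
  -> R4 @ bar 1 tick 0 v(0, 2): A2/G3 m7 untreated
  -> R2 @ bar 2 tick 0 v(1, 2): E3/G3 m3 -> G3/D4 P5 similar
  -> R3 @ bar 2 tick 0 v(2, 3): D4 above A3
  -> R4 @ bar 2 tick 0 v(0, 3): B2/A3 m7 untreated
  -> R3 @ bar 2 tick 1 v(2, 3): D4 above A3
  -> R3 @ bar 2 tick 2 v(2, 3): D4 above A3
  -> R3 @ bar 2 tick 3 v(2, 3): D4 above A3
  -> R2 @ bar 3 tick 0 v(0, 2): B2/D4 m3 -> G2/D3 P5 similar
  -> R2 @ bar 3 tick 0 v(0, 3): B2/A3 m7 -> G2/G3 P8 similar
  -> R3 @ bar 3 tick 0 v(1, 2): E3 above D3
  -> R3 @ bar 3 tick 1 v(1, 2): E3 above D3
  -> R3 @ bar 3 tick 2 v(1, 2): E3 above D3
  -> R3 @ bar 3 tick 3 v(1, 2): E3 above D3
  -> R1 @ bar 5 tick 0 v(0, 2): E2/E3 P8 -> B2/B3 P8 similar
  -> R2 @ bar 5 tick 0 v(0, 3): E2/G3 m3 -> B2/B3 P8 similar
  -> R2 @ bar 5 tick 0 v(2, 3): E3/G3 m3 -> B3/B3 P1 similar
  -> R8 @ bar 5 tick 0 v(0, 2): penult P8 not 3rd/6th
  -> R8 @ bar 5 tick 0 v(0, 3): penult P8 not 3rd/6th
  -> R1 @ bar 6 tick 0 v(2, 3): B3/B3 P1 -> E4/E4 P1 similar
  -> R2 @ bar 6 tick 0 v(0, 1): B2/G3 m6 -> C3/C4 P8 similar
  -> R6 @ bar 6 tick 3 v(0, 2): closes on M3
  -> R6 @ bar 6 tick 3 v(0, 3): closes on M3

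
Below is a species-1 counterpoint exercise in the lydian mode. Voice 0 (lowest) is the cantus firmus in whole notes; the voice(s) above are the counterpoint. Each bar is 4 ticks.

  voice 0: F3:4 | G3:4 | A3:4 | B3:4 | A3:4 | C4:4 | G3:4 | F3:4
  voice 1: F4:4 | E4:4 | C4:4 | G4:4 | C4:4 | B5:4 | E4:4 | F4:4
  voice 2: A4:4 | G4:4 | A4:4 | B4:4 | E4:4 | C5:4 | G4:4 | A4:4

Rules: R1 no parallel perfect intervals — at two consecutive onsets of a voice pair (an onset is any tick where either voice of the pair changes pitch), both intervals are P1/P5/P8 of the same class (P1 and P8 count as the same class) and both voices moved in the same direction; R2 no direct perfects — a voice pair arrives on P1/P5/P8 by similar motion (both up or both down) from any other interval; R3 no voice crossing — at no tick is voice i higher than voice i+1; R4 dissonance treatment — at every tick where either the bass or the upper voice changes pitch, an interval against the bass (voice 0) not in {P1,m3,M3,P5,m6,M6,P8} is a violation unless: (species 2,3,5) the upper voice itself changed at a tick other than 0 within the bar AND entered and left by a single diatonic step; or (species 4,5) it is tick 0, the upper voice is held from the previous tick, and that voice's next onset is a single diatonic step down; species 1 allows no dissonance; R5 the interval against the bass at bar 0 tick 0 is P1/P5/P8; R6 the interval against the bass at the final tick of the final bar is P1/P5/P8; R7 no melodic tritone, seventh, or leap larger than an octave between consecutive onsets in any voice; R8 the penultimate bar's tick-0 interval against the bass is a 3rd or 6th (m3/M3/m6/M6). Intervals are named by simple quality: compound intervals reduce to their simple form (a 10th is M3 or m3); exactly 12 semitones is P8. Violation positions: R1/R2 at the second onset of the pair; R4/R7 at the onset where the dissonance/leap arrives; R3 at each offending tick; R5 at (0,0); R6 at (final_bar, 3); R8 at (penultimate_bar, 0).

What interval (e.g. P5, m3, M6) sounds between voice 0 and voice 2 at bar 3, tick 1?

P8

voice 0=B3 voice 2=B4 -> P8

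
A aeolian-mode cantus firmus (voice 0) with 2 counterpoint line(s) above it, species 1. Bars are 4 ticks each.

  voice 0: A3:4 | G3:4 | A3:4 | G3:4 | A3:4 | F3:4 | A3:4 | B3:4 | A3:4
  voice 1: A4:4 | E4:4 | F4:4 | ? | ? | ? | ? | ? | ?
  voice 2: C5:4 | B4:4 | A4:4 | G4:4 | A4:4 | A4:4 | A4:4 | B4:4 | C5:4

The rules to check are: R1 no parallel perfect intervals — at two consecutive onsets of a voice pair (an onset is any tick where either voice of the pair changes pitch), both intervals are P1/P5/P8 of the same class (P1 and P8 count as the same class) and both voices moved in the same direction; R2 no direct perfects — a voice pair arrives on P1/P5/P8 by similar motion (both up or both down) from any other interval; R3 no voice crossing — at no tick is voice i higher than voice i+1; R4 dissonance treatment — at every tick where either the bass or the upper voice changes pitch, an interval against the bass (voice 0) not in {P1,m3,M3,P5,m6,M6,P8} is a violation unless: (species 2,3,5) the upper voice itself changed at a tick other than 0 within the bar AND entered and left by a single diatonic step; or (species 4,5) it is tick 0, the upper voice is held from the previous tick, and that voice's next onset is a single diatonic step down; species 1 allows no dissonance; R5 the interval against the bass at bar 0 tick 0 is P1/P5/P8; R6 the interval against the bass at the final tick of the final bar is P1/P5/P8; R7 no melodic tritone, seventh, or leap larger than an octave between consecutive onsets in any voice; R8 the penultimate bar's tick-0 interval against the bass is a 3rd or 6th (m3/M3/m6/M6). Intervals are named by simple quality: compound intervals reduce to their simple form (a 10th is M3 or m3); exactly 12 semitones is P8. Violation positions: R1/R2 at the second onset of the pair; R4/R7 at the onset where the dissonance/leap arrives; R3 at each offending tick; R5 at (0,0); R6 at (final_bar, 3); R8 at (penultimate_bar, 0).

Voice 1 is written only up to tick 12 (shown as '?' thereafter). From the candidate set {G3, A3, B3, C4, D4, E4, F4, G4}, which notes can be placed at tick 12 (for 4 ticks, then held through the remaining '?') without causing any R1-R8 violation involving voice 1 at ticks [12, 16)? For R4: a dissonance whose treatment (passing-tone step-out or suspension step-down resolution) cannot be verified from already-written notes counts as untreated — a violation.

G3: violates R2,R7
A3: violates R4
B3: violates R7
C4: violates R2,R4
D4: violates R2
E4: legal
F4: violates R4
G4: legal

{E4, G4}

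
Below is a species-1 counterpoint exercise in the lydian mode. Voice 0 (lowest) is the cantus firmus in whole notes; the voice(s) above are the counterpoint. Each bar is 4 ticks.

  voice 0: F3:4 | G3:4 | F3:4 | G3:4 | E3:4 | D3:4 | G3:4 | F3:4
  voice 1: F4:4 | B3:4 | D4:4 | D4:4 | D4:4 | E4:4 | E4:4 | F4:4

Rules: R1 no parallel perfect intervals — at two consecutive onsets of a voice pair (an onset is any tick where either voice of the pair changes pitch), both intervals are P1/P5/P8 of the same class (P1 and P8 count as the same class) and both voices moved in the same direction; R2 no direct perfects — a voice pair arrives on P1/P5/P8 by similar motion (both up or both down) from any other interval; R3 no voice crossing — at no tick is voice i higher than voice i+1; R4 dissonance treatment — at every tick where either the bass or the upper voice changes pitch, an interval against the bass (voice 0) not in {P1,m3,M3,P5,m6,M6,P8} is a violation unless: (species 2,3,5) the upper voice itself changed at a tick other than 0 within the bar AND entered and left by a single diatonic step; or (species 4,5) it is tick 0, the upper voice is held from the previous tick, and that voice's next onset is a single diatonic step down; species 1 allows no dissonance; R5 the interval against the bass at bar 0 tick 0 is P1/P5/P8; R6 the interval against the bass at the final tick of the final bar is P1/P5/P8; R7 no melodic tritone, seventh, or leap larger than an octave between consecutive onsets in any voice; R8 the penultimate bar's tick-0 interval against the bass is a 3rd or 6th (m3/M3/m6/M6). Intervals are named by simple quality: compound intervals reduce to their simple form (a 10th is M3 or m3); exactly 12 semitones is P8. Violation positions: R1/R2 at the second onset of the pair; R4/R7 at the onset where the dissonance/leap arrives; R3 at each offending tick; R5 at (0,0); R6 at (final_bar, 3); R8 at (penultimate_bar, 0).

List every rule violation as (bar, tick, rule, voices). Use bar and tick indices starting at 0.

(1, 0, R7, (1,))
(4, 0, R4, (0, 1))
(5, 0, R4, (0, 1))

bar 0: v0=F3 v1=F4 downbeat P8
bar 1: v0=G3 v1=B3 downbeat M3
bar 2: v0=F3 v1=D4 downbeat M6
bar 3: v0=G3 v1=D4 downbeat P5
bar 4: v0=E3 v1=D4 downbeat m7
bar 5: v0=D3 v1=E4 downbeat M2
bar 6: v0=G3 v1=E4 downbeat M6
bar 7: v0=F3 v1=F4 downbeat P8
  -> R7 @ bar 1 tick 0 v(1,): F4->B3 leap 6st
  -> R4 @ bar 4 tick 0 v(0, 1): E3/D4 m7 untreated
  -> R4 @ bar 5 tick 0 v(0, 1): D3/E4 M2 untreated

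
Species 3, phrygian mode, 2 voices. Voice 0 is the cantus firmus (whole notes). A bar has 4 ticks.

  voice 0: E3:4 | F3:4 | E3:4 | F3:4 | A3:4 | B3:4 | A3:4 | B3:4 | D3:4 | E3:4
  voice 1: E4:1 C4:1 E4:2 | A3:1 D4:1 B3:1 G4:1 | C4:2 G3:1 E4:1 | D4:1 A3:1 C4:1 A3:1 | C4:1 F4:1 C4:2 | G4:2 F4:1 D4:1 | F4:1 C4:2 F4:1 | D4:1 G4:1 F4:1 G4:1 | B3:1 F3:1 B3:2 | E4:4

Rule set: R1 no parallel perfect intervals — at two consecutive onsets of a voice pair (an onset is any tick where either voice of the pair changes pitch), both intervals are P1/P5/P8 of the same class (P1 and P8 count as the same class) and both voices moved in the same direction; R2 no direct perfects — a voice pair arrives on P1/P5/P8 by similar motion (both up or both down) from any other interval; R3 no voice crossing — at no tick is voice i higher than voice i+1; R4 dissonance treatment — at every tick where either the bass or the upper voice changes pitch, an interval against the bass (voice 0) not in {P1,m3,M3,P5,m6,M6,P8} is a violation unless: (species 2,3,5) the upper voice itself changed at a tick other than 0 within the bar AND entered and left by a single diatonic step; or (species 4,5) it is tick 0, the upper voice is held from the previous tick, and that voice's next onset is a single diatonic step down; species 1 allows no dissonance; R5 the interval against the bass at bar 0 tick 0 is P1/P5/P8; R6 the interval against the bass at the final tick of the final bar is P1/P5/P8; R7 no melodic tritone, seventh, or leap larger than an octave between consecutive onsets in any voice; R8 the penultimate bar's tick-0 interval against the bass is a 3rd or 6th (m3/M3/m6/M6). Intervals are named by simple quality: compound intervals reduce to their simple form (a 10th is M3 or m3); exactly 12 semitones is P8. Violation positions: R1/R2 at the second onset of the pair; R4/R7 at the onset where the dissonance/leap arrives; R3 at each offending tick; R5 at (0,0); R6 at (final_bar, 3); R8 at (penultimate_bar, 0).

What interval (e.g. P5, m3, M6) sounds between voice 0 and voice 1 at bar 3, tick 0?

M6

voice 0=F3 voice 1=D4 -> M6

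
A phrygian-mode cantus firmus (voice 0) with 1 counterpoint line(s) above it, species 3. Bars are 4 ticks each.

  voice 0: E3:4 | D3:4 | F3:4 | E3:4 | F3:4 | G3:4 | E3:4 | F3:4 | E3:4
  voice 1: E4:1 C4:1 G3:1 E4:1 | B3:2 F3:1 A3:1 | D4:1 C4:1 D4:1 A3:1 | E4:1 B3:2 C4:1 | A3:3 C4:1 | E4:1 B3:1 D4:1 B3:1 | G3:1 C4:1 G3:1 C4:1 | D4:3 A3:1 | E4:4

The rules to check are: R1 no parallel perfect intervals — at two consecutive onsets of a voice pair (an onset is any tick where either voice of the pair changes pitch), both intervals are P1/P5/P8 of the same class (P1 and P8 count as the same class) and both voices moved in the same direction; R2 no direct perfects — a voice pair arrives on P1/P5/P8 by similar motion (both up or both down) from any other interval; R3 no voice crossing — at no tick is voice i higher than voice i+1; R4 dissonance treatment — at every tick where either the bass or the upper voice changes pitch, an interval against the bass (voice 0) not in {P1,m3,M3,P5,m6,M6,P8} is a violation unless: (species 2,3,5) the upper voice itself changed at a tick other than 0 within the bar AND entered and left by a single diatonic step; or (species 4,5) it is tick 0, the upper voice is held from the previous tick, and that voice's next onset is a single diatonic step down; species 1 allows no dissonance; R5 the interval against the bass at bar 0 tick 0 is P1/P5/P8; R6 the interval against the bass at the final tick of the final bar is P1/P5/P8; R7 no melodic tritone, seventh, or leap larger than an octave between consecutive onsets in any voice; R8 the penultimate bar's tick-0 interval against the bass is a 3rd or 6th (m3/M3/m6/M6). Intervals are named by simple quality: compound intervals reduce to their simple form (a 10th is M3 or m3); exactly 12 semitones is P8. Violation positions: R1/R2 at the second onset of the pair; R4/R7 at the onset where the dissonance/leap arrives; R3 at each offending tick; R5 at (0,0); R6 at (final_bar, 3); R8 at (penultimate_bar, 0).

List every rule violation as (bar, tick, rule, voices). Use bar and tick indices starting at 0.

bar 0: v0=E3 v1=E4 downbeat P8
bar 1: v0=D3 v1=B3 downbeat M6
bar 2: v0=F3 v1=D4 downbeat M6
bar 3: v0=E3 v1=E4 downbeat P8
bar 4: v0=F3 v1=A3 downbeat M3
bar 5: v0=G3 v1=E4 downbeat M6
bar 6: v0=E3 v1=G3 downbeat m3
bar 7: v0=F3 v1=D4 downbeat M6
bar 8: v0=E3 v1=E4 downbeat P8
  -> R7 @ bar 1 tick 2 v(1,): B3->F3 leap 6st

(1, 2, R7, (1,))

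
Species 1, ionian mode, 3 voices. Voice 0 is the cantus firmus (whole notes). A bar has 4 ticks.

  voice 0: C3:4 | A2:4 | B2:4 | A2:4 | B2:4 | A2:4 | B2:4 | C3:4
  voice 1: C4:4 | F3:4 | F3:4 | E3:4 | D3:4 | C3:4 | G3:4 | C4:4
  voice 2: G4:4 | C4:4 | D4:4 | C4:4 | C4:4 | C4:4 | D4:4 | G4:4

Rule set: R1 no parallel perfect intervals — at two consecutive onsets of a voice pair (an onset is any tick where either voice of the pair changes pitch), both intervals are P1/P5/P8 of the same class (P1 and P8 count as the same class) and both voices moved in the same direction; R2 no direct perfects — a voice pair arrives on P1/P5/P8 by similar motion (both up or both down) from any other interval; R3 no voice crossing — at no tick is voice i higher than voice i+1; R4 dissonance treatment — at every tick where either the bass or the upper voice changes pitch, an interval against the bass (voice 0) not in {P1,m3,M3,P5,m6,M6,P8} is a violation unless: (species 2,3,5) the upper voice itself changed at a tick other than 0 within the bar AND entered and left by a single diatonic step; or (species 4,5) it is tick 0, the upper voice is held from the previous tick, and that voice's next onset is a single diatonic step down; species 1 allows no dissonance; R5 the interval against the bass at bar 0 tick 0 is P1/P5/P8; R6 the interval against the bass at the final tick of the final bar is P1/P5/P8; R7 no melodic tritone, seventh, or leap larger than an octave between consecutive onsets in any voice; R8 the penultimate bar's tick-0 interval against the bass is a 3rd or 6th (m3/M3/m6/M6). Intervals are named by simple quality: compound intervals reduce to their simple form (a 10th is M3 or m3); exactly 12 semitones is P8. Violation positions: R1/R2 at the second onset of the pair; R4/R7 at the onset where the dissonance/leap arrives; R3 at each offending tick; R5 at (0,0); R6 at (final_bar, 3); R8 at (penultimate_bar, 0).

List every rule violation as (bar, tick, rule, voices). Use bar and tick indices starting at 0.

(1, 0, R1, (1, 2))
(2, 0, R4, (0, 1))
(3, 0, R2, (0, 1))
(4, 0, R4, (0, 2))
(6, 0, R2, (1, 2))
(7, 0, R1, (1, 2))
(7, 0, R2, (0, 1))
(7, 0, R2, (0, 2))

bar 0: v0=C3 v1=C4 v2=G4 downbeat P5
bar 1: v0=A2 v1=F3 v2=C4 downbeat m3
bar 2: v0=B2 v1=F3 v2=D4 downbeat m3
bar 3: v0=A2 v1=E3 v2=C4 downbeat m3
bar 4: v0=B2 v1=D3 v2=C4 downbeat m2
bar 5: v0=A2 v1=C3 v2=C4 downbeat m3
bar 6: v0=B2 v1=G3 v2=D4 downbeat m3
bar 7: v0=C3 v1=C4 v2=G4 downbeat P5
  -> R1 @ bar 1 tick 0 v(1, 2): C4/G4 P5 -> F3/C4 P5 similar
  -> R4 @ bar 2 tick 0 v(0, 1): B2/F3 TT untreated
  -> R2 @ bar 3 tick 0 v(0, 1): B2/F3 TT -> A2/E3 P5 similar
  -> R4 @ bar 4 tick 0 v(0, 2): B2/C4 m2 untreated
  -> R2 @ bar 6 tick 0 v(1, 2): C3/C4 P8 -> G3/D4 P5 similar
  -> R1 @ bar 7 tick 0 v(1, 2): G3/D4 P5 -> C4/G4 P5 similar
  -> R2 @ bar 7 tick 0 v(0, 1): B2/G3 m6 -> C3/C4 P8 similar
  -> R2 @ bar 7 tick 0 v(0, 2): B2/D4 m3 -> C3/G4 P5 similar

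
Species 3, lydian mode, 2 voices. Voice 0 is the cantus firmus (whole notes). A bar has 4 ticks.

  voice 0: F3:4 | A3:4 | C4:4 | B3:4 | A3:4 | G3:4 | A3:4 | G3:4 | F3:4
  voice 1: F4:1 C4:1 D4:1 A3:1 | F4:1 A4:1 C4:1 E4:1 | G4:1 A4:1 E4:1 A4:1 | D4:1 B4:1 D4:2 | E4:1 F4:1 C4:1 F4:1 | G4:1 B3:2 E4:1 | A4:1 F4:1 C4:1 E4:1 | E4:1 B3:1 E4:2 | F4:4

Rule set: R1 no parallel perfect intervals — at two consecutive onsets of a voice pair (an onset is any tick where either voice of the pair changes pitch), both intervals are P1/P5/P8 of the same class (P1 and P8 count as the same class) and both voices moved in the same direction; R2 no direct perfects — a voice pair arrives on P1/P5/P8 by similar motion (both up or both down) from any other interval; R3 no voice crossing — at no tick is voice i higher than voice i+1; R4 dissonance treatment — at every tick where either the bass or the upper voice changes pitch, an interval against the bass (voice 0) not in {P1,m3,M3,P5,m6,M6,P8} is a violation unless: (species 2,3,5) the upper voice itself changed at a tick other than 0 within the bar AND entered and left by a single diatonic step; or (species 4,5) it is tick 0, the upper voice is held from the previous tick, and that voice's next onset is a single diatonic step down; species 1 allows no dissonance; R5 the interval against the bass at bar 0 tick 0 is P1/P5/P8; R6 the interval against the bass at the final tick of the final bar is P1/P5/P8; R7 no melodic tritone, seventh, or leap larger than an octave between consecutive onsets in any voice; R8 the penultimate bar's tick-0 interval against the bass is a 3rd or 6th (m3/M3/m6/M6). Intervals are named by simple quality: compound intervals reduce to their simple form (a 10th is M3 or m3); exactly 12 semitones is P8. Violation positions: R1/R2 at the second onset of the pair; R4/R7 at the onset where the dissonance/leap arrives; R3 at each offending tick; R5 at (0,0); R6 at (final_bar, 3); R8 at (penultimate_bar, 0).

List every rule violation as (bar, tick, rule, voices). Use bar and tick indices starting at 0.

(2, 0, R1, (0, 1))
(6, 0, R2, (0, 1))

bar 0: v0=F3 v1=F4 downbeat P8
bar 1: v0=A3 v1=F4 downbeat m6
bar 2: v0=C4 v1=G4 downbeat P5
bar 3: v0=B3 v1=D4 downbeat m3
bar 4: v0=A3 v1=E4 downbeat P5
bar 5: v0=G3 v1=G4 downbeat P8
bar 6: v0=A3 v1=A4 downbeat P8
bar 7: v0=G3 v1=E4 downbeat M6
bar 8: v0=F3 v1=F4 downbeat P8
  -> R1 @ bar 2 tick 0 v(0, 1): A3/E4 P5 -> C4/G4 P5 similar
  -> R2 @ bar 6 tick 0 v(0, 1): G3/E4 M6 -> A3/A4 P8 similar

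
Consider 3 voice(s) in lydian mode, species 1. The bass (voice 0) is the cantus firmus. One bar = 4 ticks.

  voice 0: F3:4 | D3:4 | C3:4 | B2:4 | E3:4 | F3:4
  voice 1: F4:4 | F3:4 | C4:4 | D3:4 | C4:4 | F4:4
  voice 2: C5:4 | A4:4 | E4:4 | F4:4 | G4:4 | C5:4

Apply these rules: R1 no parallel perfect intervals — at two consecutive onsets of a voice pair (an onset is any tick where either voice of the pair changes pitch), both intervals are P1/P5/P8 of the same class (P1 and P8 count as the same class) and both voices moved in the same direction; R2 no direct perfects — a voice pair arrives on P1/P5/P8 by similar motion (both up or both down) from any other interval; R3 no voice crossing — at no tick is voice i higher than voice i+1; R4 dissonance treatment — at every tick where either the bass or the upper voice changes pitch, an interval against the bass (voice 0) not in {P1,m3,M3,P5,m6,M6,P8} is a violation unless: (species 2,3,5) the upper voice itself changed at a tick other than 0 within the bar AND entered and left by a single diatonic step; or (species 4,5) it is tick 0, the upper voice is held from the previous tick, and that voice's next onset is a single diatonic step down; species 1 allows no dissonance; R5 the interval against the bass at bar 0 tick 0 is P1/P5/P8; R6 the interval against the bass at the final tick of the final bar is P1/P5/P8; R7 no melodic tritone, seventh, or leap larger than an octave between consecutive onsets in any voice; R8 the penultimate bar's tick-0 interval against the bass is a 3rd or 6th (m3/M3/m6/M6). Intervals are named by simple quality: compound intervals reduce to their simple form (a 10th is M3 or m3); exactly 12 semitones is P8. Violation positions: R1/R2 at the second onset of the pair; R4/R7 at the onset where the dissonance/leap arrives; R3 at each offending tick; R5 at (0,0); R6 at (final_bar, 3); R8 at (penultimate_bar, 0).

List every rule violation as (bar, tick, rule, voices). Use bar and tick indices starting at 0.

(1, 0, R1, (0, 2))
(3, 0, R4, (0, 2))
(3, 0, R7, (1,))
(4, 0, R2, (1, 2))
(4, 0, R7, (1,))
(5, 0, R1, (1, 2))
(5, 0, R2, (0, 1))
(5, 0, R2, (0, 2))

bar 0: v0=F3 v1=F4 v2=C5 downbeat P5
bar 1: v0=D3 v1=F3 v2=A4 downbeat P5
bar 2: v0=C3 v1=C4 v2=E4 downbeat M3
bar 3: v0=B2 v1=D3 v2=F4 downbeat TT
bar 4: v0=E3 v1=C4 v2=G4 downbeat m3
bar 5: v0=F3 v1=F4 v2=C5 downbeat P5
  -> R1 @ bar 1 tick 0 v(0, 2): F3/C5 P5 -> D3/A4 P5 similar
  -> R4 @ bar 3 tick 0 v(0, 2): B2/F4 TT untreated
  -> R7 @ bar 3 tick 0 v(1,): C4->D3 leap 10st
  -> R2 @ bar 4 tick 0 v(1, 2): D3/F4 m3 -> C4/G4 P5 similar
  -> R7 @ bar 4 tick 0 v(1,): D3->C4 leap 10st
  -> R1 @ bar 5 tick 0 v(1, 2): C4/G4 P5 -> F4/C5 P5 similar
  -> R2 @ bar 5 tick 0 v(0, 1): E3/C4 m6 -> F3/F4 P8 similar
  -> R2 @ bar 5 tick 0 v(0, 2): E3/G4 m3 -> F3/C5 P5 similar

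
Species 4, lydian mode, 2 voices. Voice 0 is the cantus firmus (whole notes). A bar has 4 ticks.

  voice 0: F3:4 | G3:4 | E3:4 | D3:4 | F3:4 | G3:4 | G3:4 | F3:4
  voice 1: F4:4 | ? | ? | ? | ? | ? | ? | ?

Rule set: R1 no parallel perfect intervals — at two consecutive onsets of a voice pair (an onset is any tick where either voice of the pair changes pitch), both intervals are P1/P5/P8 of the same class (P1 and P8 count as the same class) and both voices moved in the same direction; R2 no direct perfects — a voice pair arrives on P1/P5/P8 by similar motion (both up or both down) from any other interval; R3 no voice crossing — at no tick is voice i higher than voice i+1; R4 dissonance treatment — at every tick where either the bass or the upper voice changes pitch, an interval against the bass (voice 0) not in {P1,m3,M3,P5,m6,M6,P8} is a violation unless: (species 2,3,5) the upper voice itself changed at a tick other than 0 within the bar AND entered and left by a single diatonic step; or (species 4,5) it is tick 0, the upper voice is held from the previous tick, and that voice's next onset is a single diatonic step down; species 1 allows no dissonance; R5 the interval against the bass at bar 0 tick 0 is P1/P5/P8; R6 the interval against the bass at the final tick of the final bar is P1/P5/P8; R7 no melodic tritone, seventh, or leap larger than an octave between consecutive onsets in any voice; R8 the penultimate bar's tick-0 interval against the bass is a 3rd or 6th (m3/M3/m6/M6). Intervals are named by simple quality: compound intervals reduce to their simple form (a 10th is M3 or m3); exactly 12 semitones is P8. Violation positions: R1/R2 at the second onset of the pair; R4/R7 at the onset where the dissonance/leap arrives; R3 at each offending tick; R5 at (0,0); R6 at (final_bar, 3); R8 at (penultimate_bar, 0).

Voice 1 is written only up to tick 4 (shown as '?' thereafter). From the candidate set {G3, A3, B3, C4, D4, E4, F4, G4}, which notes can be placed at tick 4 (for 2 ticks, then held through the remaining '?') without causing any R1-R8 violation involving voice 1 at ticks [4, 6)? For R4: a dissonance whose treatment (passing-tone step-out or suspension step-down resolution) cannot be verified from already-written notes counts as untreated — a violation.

{D4, E4}

G3: violates R7
A3: violates R4
B3: violates R7
C4: violates R4
D4: legal
E4: legal
F4: violates R4
G4: violates R1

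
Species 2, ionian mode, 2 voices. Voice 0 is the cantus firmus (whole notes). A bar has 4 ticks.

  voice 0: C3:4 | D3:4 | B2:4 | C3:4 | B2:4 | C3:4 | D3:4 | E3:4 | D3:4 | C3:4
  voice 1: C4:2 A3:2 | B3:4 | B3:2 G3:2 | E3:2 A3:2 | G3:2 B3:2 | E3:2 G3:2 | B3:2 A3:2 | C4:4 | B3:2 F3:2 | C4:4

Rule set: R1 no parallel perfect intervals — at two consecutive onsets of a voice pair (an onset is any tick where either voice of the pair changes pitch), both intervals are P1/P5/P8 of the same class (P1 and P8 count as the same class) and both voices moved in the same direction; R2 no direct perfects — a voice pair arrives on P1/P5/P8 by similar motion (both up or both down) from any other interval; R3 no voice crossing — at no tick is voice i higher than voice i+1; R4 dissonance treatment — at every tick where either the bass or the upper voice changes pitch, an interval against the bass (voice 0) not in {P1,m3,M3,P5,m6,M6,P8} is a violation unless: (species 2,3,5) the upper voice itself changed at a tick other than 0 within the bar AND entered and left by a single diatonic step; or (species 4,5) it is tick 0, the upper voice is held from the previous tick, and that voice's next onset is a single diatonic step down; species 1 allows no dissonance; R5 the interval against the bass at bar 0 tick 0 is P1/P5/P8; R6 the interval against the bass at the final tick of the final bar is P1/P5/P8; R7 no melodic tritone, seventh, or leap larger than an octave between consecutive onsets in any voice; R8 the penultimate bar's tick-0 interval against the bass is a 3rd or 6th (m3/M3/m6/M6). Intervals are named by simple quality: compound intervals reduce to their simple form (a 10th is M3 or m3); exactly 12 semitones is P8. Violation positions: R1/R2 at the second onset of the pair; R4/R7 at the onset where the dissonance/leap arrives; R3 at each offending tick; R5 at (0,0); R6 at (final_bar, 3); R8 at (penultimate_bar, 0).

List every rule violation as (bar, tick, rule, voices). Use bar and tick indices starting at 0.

bar 0: v0=C3 v1=C4 downbeat P8
bar 1: v0=D3 v1=B3 downbeat M6
bar 2: v0=B2 v1=B3 downbeat P8
bar 3: v0=C3 v1=E3 downbeat M3
bar 4: v0=B2 v1=G3 downbeat m6
bar 5: v0=C3 v1=E3 downbeat M3
bar 6: v0=D3 v1=B3 downbeat M6
bar 7: v0=E3 v1=C4 downbeat m6
bar 8: v0=D3 v1=B3 downbeat M6
bar 9: v0=C3 v1=C4 downbeat P8
  -> R7 @ bar 8 tick 2 v(1,): B3->F3 leap 6st

(8, 2, R7, (1,))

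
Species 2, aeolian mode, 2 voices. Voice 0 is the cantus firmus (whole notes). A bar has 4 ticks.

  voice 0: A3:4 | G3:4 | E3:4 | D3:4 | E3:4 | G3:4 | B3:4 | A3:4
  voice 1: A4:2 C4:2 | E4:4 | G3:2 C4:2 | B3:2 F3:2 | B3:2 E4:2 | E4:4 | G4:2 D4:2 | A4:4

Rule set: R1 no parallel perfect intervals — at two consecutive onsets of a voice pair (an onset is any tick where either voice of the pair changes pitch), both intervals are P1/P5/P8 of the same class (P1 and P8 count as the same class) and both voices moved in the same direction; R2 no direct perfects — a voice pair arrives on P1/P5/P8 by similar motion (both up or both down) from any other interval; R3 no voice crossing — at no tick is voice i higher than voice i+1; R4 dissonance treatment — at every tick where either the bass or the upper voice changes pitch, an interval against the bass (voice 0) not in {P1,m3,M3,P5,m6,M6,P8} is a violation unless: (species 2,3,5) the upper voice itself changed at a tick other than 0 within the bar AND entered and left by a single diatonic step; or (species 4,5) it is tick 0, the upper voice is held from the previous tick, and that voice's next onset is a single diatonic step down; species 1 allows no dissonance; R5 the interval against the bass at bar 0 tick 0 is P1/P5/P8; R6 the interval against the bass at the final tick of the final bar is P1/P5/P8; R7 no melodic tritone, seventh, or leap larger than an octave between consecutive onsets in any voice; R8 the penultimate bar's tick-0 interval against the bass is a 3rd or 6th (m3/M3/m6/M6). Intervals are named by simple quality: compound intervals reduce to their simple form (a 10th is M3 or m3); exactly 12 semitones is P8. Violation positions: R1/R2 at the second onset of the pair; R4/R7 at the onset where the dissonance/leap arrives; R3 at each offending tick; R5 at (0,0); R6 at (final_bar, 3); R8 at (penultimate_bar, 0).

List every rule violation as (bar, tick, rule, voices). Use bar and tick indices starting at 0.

(3, 2, R7, (1,))
(4, 0, R2, (0, 1))
(4, 0, R7, (1,))

bar 0: v0=A3 v1=A4 downbeat P8
bar 1: v0=G3 v1=E4 downbeat M6
bar 2: v0=E3 v1=G3 downbeat m3
bar 3: v0=D3 v1=B3 downbeat M6
bar 4: v0=E3 v1=B3 downbeat P5
bar 5: v0=G3 v1=E4 downbeat M6
bar 6: v0=B3 v1=G4 downbeat m6
bar 7: v0=A3 v1=A4 downbeat P8
  -> R7 @ bar 3 tick 2 v(1,): B3->F3 leap 6st
  -> R2 @ bar 4 tick 0 v(0, 1): D3/F3 m3 -> E3/B3 P5 similar
  -> R7 @ bar 4 tick 0 v(1,): F3->B3 leap 6st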